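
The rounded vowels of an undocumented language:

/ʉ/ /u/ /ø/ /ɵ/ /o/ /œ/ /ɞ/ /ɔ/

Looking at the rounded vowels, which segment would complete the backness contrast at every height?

high: front —, central /ʉ/, back /u/.
high-mid: front /ø/, central /ɵ/, back /o/.
low-mid: front /œ/, central /ɞ/, back /ɔ/.
The high row has no front member, so the gap is the high front rounded vowel /y/.

/y/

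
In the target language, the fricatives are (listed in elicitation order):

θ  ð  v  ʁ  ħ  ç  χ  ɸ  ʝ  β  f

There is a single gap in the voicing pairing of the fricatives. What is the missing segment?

/ʕ/

bilabial: voiceless /ɸ/, voiced /β/.
labiodental: voiceless /f/, voiced /v/.
dental: voiceless /θ/, voiced /ð/.
palatal: voiceless /ç/, voiced /ʝ/.
uvular: voiceless /χ/, voiced /ʁ/.
pharyngeal: voiceless /ħ/, voiced —.
The pharyngeal row has no voiced member, so the gap is the voiced pharyngeal fricative /ʕ/.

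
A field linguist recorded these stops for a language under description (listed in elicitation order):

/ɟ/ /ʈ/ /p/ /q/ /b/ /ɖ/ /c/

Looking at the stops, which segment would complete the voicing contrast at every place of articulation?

bilabial: voiceless /p/, voiced /b/.
retroflex: voiceless /ʈ/, voiced /ɖ/.
palatal: voiceless /c/, voiced /ɟ/.
uvular: voiceless /q/, voiced —.
The uvular row has no voiced member, so the gap is the voiced uvular stop /ɢ/.

/ɢ/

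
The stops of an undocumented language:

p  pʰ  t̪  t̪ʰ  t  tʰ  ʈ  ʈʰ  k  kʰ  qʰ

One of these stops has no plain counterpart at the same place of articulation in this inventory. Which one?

/qʰ/

Bilabial: /p/ ~ /pʰ/
Dental: /t̪/ ~ /t̪ʰ/
Alveolar: /t/ ~ /tʰ/
Retroflex: /ʈ/ ~ /ʈʰ/
Velar: /k/ ~ /kʰ/
Uvular: only /qʰ/ (aspirated); no plain partner.
So /qʰ/ is the unpaired segment.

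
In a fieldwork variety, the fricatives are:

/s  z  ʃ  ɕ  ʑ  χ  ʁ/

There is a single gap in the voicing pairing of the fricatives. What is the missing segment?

/ʒ/

place of articulation  voiceless  voiced  
alveolar          s         z       
postalveolar      ʃ         —       
alveolo-palatal   ɕ         ʑ       
uvular            χ         ʁ       
The postalveolar row has no voiced member, so the gap is the voiced postalveolar fricative /ʒ/.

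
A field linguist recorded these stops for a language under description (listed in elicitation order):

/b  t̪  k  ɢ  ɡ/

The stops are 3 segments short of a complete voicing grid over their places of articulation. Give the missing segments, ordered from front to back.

bilabial: voiceless —, voiced /b/.
dental: voiceless /t̪/, voiced —.
velar: voiceless /k/, voiced /ɡ/.
uvular: voiceless —, voiced /ɢ/.
Gaps, from front to back: bilabial lacks voiceless (/p/); dental lacks voiced (/d̪/); uvular lacks voiceless (/q/).

/p/, /d̪/, /q/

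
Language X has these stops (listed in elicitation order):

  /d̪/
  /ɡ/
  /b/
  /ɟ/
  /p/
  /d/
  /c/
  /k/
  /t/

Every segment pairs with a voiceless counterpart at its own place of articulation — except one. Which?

Bilabial: /p/ ~ /b/
Alveolar: /t/ ~ /d/
Palatal: /c/ ~ /ɟ/
Velar: /k/ ~ /ɡ/
Dental: only /d̪/ (voiced); no voiceless partner.
So /d̪/ is the unpaired segment.

/d̪/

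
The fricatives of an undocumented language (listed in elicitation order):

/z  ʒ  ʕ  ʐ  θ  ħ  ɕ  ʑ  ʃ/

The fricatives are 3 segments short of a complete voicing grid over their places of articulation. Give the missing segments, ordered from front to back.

Voiceless: /θ/ (dental), /ʃ/ (postalveolar), /ɕ/ (alveolo-palatal), /ħ/ (pharyngeal).
Voiced: /z/ (alveolar), /ʒ/ (postalveolar), /ʐ/ (retroflex), /ʑ/ (alveolo-palatal), /ʕ/ (pharyngeal).
Gaps, from front to back: dental lacks voiced (/ð/); alveolar lacks voiceless (/s/); retroflex lacks voiceless (/ʂ/).

/ð/, /s/, /ʂ/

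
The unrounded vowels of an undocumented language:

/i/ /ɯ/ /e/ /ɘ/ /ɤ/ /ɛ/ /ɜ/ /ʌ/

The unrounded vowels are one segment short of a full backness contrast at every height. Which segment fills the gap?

/ɨ/

high: front /i/, central —, back /ɯ/.
high-mid: front /e/, central /ɘ/, back /ɤ/.
low-mid: front /ɛ/, central /ɜ/, back /ʌ/.
The high row has no central member, so the gap is the high central unrounded vowel /ɨ/.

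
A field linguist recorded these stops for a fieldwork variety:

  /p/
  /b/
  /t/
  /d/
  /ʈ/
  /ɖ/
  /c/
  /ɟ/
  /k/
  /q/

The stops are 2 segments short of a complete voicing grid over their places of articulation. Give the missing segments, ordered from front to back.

/ɡ/, /ɢ/

Voiceless: /p/ (bilabial), /t/ (alveolar), /ʈ/ (retroflex), /c/ (palatal), /k/ (velar), /q/ (uvular).
Voiced: /b/ (bilabial), /d/ (alveolar), /ɖ/ (retroflex), /ɟ/ (palatal).
Gaps, from front to back: velar lacks voiced (/ɡ/); uvular lacks voiced (/ɢ/).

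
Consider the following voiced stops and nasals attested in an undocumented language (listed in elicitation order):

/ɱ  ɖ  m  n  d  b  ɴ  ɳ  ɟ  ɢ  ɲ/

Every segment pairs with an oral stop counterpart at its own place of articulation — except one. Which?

/ɱ/

Bilabial: /b/ ~ /m/
Alveolar: /d/ ~ /n/
Retroflex: /ɖ/ ~ /ɳ/
Palatal: /ɟ/ ~ /ɲ/
Uvular: /ɢ/ ~ /ɴ/
Labiodental: only /ɱ/ (nasal); no oral stop partner.
So /ɱ/ is the unpaired segment.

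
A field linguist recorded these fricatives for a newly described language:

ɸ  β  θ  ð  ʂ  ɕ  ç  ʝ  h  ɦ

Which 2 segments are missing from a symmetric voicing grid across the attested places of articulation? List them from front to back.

/ʐ/, /ʑ/

Voiceless: /ɸ/ (bilabial), /θ/ (dental), /ʂ/ (retroflex), /ɕ/ (alveolo-palatal), /ç/ (palatal), /h/ (glottal).
Voiced: /β/ (bilabial), /ð/ (dental), /ʝ/ (palatal), /ɦ/ (glottal).
Gaps, from front to back: retroflex lacks voiced (/ʐ/); alveolo-palatal lacks voiced (/ʑ/).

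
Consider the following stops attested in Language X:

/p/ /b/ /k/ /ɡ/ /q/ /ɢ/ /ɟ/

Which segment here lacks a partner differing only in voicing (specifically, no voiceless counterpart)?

/ɟ/

Bilabial: /p/ ~ /b/
Velar: /k/ ~ /ɡ/
Uvular: /q/ ~ /ɢ/
Palatal: only /ɟ/ (voiced); no voiceless partner.
So /ɟ/ is the unpaired segment.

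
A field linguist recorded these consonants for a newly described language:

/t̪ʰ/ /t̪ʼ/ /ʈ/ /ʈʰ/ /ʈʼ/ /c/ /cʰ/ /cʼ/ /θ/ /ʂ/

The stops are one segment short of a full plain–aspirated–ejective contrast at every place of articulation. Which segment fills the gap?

place of articulation  plain     aspirated  ejective
dental            —         t̪ʰ       t̪ʼ     
retroflex         ʈ         ʈʰ        ʈʼ      
palatal           c         cʰ        cʼ      
The dental row has no plain member, so the gap is the plain dental stop /t̪/.

/t̪/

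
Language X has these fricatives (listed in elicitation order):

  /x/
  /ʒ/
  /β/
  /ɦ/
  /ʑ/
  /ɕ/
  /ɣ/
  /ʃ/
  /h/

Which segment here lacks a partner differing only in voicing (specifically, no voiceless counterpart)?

Postalveolar: /ʃ/ ~ /ʒ/
Alveolo-palatal: /ɕ/ ~ /ʑ/
Velar: /x/ ~ /ɣ/
Glottal: /h/ ~ /ɦ/
Bilabial: only /β/ (voiced); no voiceless partner.
So /β/ is the unpaired segment.

/β/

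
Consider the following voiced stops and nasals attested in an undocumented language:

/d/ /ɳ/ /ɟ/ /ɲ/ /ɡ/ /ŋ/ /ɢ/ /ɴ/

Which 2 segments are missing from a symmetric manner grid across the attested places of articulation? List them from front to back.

/n/, /ɖ/

alveolar: oral stop /d/, nasal —.
retroflex: oral stop —, nasal /ɳ/.
palatal: oral stop /ɟ/, nasal /ɲ/.
velar: oral stop /ɡ/, nasal /ŋ/.
uvular: oral stop /ɢ/, nasal /ɴ/.
Gaps, from front to back: alveolar lacks nasal (/n/); retroflex lacks oral stop (/ɖ/).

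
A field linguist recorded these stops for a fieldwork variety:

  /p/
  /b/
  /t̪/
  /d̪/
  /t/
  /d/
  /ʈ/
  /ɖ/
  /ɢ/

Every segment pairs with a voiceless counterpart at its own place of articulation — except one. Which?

/ɢ/

Bilabial: /p/ ~ /b/
Dental: /t̪/ ~ /d̪/
Alveolar: /t/ ~ /d/
Retroflex: /ʈ/ ~ /ɖ/
Uvular: only /ɢ/ (voiced); no voiceless partner.
So /ɢ/ is the unpaired segment.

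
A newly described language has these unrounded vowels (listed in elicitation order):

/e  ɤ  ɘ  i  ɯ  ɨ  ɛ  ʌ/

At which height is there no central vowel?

high: front /i/, central /ɨ/, back /ɯ/.
high-mid: front /e/, central /ɘ/, back /ɤ/.
low-mid: front /ɛ/, central —, back /ʌ/.
Every height has a central member except low-mid, where /ɜ/ would be expected.

low-mid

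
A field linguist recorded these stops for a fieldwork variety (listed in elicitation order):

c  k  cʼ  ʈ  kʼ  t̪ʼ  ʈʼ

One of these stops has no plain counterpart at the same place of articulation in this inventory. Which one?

Retroflex: /ʈ/ ~ /ʈʼ/
Palatal: /c/ ~ /cʼ/
Velar: /k/ ~ /kʼ/
Dental: only /t̪ʼ/ (ejective); no plain partner.
So /t̪ʼ/ is the unpaired segment.

/t̪ʼ/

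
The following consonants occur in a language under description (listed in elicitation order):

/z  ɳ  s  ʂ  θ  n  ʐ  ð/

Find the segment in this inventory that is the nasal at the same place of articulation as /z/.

/n/

/z/ is a voiced alveolar fricative.
The nasal at the same place is an alveolar nasal — in this inventory, /n/.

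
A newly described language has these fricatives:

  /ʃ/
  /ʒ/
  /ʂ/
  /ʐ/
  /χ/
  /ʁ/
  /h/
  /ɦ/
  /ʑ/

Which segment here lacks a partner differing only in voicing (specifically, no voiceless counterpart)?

/ʑ/

Postalveolar: /ʃ/ ~ /ʒ/
Retroflex: /ʂ/ ~ /ʐ/
Uvular: /χ/ ~ /ʁ/
Glottal: /h/ ~ /ɦ/
Alveolo-palatal: only /ʑ/ (voiced); no voiceless partner.
So /ʑ/ is the unpaired segment.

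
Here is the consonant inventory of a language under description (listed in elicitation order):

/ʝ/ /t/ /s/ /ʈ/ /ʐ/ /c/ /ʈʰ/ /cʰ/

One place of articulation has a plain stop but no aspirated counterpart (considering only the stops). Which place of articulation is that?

alveolar

Plain: /t/ (alveolar), /ʈ/ (retroflex), /c/ (palatal).
Aspirated: /ʈʰ/ (retroflex), /cʰ/ (palatal).
Every place of articulation has an aspirated member except alveolar, where /tʰ/ would be expected.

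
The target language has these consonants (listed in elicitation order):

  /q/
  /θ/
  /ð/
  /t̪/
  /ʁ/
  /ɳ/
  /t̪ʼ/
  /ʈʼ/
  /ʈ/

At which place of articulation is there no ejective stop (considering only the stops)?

uvular

Plain: /t̪/ (dental), /ʈ/ (retroflex), /q/ (uvular).
Ejective: /t̪ʼ/ (dental), /ʈʼ/ (retroflex).
Every place of articulation has an ejective member except uvular, where /qʼ/ would be expected.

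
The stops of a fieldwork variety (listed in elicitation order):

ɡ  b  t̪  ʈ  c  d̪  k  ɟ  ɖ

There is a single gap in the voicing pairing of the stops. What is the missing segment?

/p/

bilabial: voiceless —, voiced /b/.
dental: voiceless /t̪/, voiced /d̪/.
retroflex: voiceless /ʈ/, voiced /ɖ/.
palatal: voiceless /c/, voiced /ɟ/.
velar: voiceless /k/, voiced /ɡ/.
The bilabial row has no voiceless member, so the gap is the voiceless bilabial stop /p/.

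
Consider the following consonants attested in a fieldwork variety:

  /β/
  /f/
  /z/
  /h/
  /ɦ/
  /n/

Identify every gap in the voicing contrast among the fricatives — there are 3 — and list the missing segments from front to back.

/ɸ/, /v/, /s/

Voiceless: /f/ (labiodental), /h/ (glottal).
Voiced: /β/ (bilabial), /z/ (alveolar), /ɦ/ (glottal).
Gaps, from front to back: bilabial lacks voiceless (/ɸ/); labiodental lacks voiced (/v/); alveolar lacks voiceless (/s/).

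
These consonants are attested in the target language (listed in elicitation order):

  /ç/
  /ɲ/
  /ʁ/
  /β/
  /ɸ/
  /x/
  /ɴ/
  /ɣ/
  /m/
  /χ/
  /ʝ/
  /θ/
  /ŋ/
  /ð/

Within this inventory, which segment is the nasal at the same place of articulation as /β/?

/β/ is a voiced bilabial fricative.
The nasal at the same place is a bilabial nasal — in this inventory, /m/.

/m/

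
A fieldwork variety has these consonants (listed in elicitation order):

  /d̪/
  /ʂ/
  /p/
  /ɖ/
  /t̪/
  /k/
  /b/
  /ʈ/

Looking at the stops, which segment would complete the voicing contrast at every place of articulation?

/ɡ/

bilabial: voiceless /p/, voiced /b/.
dental: voiceless /t̪/, voiced /d̪/.
retroflex: voiceless /ʈ/, voiced /ɖ/.
velar: voiceless /k/, voiced —.
The velar row has no voiced member, so the gap is the voiced velar stop /ɡ/.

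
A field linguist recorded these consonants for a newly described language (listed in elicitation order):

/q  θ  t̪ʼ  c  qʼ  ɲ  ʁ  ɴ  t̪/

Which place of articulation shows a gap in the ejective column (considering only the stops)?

palatal

place of articulation  plain     ejective
dental            t̪        t̪ʼ     
palatal           c         —       
uvular            q         qʼ      
Every place of articulation has an ejective member except palatal, where /cʼ/ would be expected.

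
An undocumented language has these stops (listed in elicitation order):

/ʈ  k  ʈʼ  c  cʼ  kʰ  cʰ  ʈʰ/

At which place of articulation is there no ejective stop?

velar

retroflex: plain /ʈ/, aspirated /ʈʰ/, ejective /ʈʼ/.
palatal: plain /c/, aspirated /cʰ/, ejective /cʼ/.
velar: plain /k/, aspirated /kʰ/, ejective —.
Every place of articulation has an ejective member except velar, where /kʼ/ would be expected.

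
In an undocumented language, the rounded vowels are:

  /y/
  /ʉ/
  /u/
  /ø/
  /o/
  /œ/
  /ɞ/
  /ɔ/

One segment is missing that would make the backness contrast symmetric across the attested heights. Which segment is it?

/ɵ/

high: front /y/, central /ʉ/, back /u/.
high-mid: front /ø/, central —, back /o/.
low-mid: front /œ/, central /ɞ/, back /ɔ/.
The high-mid row has no central member, so the gap is the high-mid central rounded vowel /ɵ/.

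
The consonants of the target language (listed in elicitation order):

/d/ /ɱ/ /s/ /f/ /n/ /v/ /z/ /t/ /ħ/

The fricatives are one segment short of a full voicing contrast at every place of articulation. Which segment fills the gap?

/ʕ/

labiodental: voiceless /f/, voiced /v/.
alveolar: voiceless /s/, voiced /z/.
pharyngeal: voiceless /ħ/, voiced —.
The pharyngeal row has no voiced member, so the gap is the voiced pharyngeal fricative /ʕ/.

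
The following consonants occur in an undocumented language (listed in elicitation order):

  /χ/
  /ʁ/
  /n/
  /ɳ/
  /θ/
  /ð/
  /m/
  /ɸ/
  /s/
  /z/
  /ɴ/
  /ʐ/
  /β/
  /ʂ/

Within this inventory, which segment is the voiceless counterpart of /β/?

/ɸ/

/β/ is a voiced bilabial fricative.
The voiceless counterpart is a voiceless bilabial fricative — in this inventory, /ɸ/.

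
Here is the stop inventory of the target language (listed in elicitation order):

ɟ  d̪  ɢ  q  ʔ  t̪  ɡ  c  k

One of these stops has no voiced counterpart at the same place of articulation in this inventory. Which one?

/ʔ/

Dental: /t̪/ ~ /d̪/
Palatal: /c/ ~ /ɟ/
Velar: /k/ ~ /ɡ/
Uvular: /q/ ~ /ɢ/
Glottal: only /ʔ/ (voiceless); no voiced partner.
So /ʔ/ is the unpaired segment.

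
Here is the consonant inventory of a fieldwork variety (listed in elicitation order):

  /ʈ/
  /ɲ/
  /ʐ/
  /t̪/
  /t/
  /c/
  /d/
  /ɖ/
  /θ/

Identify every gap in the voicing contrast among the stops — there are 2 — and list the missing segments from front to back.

place of articulation  voiceless  voiced  
dental            t̪        —       
alveolar          t         d       
retroflex         ʈ         ɖ       
palatal           c         —       
Gaps, from front to back: dental lacks voiced (/d̪/); palatal lacks voiced (/ɟ/).

/d̪/, /ɟ/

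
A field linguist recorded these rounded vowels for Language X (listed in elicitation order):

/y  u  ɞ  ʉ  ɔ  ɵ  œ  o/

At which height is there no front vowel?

high-mid

high: front /y/, central /ʉ/, back /u/.
high-mid: front —, central /ɵ/, back /o/.
low-mid: front /œ/, central /ɞ/, back /ɔ/.
Every height has a front member except high-mid, where /ø/ would be expected.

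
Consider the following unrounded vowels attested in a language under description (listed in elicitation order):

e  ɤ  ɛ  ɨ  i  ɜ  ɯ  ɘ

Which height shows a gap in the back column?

low-mid

Front: /i/ (high), /e/ (high-mid), /ɛ/ (low-mid).
Central: /ɨ/ (high), /ɘ/ (high-mid), /ɜ/ (low-mid).
Back: /ɯ/ (high), /ɤ/ (high-mid).
Every height has a back member except low-mid, where /ʌ/ would be expected.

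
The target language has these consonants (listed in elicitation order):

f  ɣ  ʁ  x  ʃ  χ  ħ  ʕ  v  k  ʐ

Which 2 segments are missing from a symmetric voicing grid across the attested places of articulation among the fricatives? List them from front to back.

Voiceless: /f/ (labiodental), /ʃ/ (postalveolar), /x/ (velar), /χ/ (uvular), /ħ/ (pharyngeal).
Voiced: /v/ (labiodental), /ʐ/ (retroflex), /ɣ/ (velar), /ʁ/ (uvular), /ʕ/ (pharyngeal).
Gaps, from front to back: postalveolar lacks voiced (/ʒ/); retroflex lacks voiceless (/ʂ/).

/ʒ/, /ʂ/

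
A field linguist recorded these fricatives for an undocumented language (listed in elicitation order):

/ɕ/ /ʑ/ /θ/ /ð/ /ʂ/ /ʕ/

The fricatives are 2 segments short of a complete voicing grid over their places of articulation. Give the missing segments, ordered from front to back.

dental: voiceless /θ/, voiced /ð/.
retroflex: voiceless /ʂ/, voiced —.
alveolo-palatal: voiceless /ɕ/, voiced /ʑ/.
pharyngeal: voiceless —, voiced /ʕ/.
Gaps, from front to back: retroflex lacks voiced (/ʐ/); pharyngeal lacks voiceless (/ħ/).

/ʐ/, /ħ/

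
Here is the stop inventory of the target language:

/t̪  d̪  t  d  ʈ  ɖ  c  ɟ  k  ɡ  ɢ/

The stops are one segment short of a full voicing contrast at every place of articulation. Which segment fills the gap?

dental: voiceless /t̪/, voiced /d̪/.
alveolar: voiceless /t/, voiced /d/.
retroflex: voiceless /ʈ/, voiced /ɖ/.
palatal: voiceless /c/, voiced /ɟ/.
velar: voiceless /k/, voiced /ɡ/.
uvular: voiceless —, voiced /ɢ/.
The uvular row has no voiceless member, so the gap is the voiceless uvular stop /q/.

/q/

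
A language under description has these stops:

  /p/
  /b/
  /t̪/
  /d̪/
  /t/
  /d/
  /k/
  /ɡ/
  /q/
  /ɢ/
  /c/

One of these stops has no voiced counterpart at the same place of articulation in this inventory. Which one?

Bilabial: /p/ ~ /b/
Dental: /t̪/ ~ /d̪/
Alveolar: /t/ ~ /d/
Velar: /k/ ~ /ɡ/
Uvular: /q/ ~ /ɢ/
Palatal: only /c/ (voiceless); no voiced partner.
So /c/ is the unpaired segment.

/c/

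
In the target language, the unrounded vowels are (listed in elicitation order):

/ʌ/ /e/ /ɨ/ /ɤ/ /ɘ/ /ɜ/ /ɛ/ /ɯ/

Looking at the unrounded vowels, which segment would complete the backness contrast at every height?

/i/

height            front     central   back    
high              —         ɨ         ɯ       
high-mid          e         ɘ         ɤ       
low-mid           ɛ         ɜ         ʌ       
The high row has no front member, so the gap is the high front unrounded vowel /i/.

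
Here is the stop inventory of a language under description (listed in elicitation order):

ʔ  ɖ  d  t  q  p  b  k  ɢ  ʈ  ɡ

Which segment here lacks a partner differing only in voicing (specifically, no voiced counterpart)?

/ʔ/

Bilabial: /p/ ~ /b/
Alveolar: /t/ ~ /d/
Retroflex: /ʈ/ ~ /ɖ/
Velar: /k/ ~ /ɡ/
Uvular: /q/ ~ /ɢ/
Glottal: only /ʔ/ (voiceless); no voiced partner.
So /ʔ/ is the unpaired segment.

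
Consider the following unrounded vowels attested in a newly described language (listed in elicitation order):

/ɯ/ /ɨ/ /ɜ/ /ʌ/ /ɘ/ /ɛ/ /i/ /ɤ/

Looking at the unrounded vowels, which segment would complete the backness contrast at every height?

height            front     central   back    
high              i         ɨ         ɯ       
high-mid          —         ɘ         ɤ       
low-mid           ɛ         ɜ         ʌ       
The high-mid row has no front member, so the gap is the high-mid front unrounded vowel /e/.

/e/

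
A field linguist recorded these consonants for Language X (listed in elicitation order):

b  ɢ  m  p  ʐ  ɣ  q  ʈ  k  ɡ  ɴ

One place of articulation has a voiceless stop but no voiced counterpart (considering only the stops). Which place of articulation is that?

retroflex

place of articulation  voiceless  voiced  
bilabial          p         b       
retroflex         ʈ         —       
velar             k         ɡ       
uvular            q         ɢ       
Every place of articulation has a voiced member except retroflex, where /ɖ/ would be expected.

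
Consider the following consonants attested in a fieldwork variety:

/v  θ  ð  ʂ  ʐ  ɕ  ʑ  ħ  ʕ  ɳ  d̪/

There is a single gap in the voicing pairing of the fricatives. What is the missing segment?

labiodental: voiceless —, voiced /v/.
dental: voiceless /θ/, voiced /ð/.
retroflex: voiceless /ʂ/, voiced /ʐ/.
alveolo-palatal: voiceless /ɕ/, voiced /ʑ/.
pharyngeal: voiceless /ħ/, voiced /ʕ/.
The labiodental row has no voiceless member, so the gap is the voiceless labiodental fricative /f/.

/f/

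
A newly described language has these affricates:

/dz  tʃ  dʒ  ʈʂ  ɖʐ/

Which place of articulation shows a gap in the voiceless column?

alveolar

Voiceless: /tʃ/ (postalveolar), /ʈʂ/ (retroflex).
Voiced: /dz/ (alveolar), /dʒ/ (postalveolar), /ɖʐ/ (retroflex).
Every place of articulation has a voiceless member except alveolar, where /ts/ would be expected.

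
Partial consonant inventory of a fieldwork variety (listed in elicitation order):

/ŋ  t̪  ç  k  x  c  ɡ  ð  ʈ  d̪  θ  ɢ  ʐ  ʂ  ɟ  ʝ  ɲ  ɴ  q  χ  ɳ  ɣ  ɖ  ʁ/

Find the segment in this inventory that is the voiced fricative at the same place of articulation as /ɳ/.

/ɳ/ is a retroflex nasal.
The voiced fricative at the same place is a voiced retroflex fricative — in this inventory, /ʐ/.

/ʐ/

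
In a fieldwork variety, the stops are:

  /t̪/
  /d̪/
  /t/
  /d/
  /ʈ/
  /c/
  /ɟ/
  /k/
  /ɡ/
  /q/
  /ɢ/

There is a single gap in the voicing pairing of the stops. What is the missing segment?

dental: voiceless /t̪/, voiced /d̪/.
alveolar: voiceless /t/, voiced /d/.
retroflex: voiceless /ʈ/, voiced —.
palatal: voiceless /c/, voiced /ɟ/.
velar: voiceless /k/, voiced /ɡ/.
uvular: voiceless /q/, voiced /ɢ/.
The retroflex row has no voiced member, so the gap is the voiced retroflex stop /ɖ/.

/ɖ/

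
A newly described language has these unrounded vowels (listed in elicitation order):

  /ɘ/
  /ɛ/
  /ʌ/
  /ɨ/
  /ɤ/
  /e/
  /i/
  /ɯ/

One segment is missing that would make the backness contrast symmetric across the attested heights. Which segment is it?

/ɜ/

high: front /i/, central /ɨ/, back /ɯ/.
high-mid: front /e/, central /ɘ/, back /ɤ/.
low-mid: front /ɛ/, central —, back /ʌ/.
The low-mid row has no central member, so the gap is the low-mid central unrounded vowel /ɜ/.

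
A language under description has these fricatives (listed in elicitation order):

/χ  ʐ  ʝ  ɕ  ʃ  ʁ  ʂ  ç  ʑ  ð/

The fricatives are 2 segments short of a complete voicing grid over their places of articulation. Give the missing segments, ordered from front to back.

/θ/, /ʒ/

Voiceless: /ʃ/ (postalveolar), /ʂ/ (retroflex), /ɕ/ (alveolo-palatal), /ç/ (palatal), /χ/ (uvular).
Voiced: /ð/ (dental), /ʐ/ (retroflex), /ʑ/ (alveolo-palatal), /ʝ/ (palatal), /ʁ/ (uvular).
Gaps, from front to back: dental lacks voiceless (/θ/); postalveolar lacks voiced (/ʒ/).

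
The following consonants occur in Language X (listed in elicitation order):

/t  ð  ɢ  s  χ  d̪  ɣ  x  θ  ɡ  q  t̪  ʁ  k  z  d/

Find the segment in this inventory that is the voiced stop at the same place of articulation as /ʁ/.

/ʁ/ is a voiced uvular fricative.
The voiced stop at the same place is a voiced uvular stop — in this inventory, /ɢ/.

/ɢ/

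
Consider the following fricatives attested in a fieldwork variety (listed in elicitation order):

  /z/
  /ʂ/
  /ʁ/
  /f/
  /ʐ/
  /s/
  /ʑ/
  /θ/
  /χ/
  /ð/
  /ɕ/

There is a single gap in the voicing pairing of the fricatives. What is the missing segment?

/v/

labiodental: voiceless /f/, voiced —.
dental: voiceless /θ/, voiced /ð/.
alveolar: voiceless /s/, voiced /z/.
retroflex: voiceless /ʂ/, voiced /ʐ/.
alveolo-palatal: voiceless /ɕ/, voiced /ʑ/.
uvular: voiceless /χ/, voiced /ʁ/.
The labiodental row has no voiced member, so the gap is the voiced labiodental fricative /v/.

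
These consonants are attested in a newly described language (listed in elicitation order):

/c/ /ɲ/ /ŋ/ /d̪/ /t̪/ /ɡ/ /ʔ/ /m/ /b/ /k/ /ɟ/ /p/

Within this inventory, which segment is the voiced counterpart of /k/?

/k/ is a voiceless velar stop.
The voiced counterpart is a voiced velar stop — in this inventory, /ɡ/.

/ɡ/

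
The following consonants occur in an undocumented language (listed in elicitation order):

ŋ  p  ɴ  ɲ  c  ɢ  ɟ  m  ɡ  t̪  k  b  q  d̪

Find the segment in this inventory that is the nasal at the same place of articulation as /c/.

/c/ is a voiceless palatal stop.
The nasal at the same place is a palatal nasal — in this inventory, /ɲ/.

/ɲ/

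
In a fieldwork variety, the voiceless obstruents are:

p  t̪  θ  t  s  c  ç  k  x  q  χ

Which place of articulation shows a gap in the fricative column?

bilabial

Stop: /p/ (bilabial), /t̪/ (dental), /t/ (alveolar), /c/ (palatal), /k/ (velar), /q/ (uvular).
Fricative: /θ/ (dental), /s/ (alveolar), /ç/ (palatal), /x/ (velar), /χ/ (uvular).
Every place of articulation has a fricative member except bilabial, where /ɸ/ would be expected.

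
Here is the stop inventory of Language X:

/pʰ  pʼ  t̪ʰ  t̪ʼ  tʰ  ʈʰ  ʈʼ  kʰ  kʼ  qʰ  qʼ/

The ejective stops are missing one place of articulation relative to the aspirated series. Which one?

place of articulation  aspirated  ejective
bilabial          pʰ        pʼ      
dental            t̪ʰ       t̪ʼ     
alveolar          tʰ        —       
retroflex         ʈʰ        ʈʼ      
velar             kʰ        kʼ      
uvular            qʰ        qʼ      
Every place of articulation has an ejective member except alveolar, where /tʼ/ would be expected.

alveolar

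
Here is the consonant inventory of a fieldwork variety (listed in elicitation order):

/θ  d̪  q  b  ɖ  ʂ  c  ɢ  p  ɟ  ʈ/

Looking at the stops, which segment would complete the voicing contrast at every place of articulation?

Voiceless: /p/ (bilabial), /ʈ/ (retroflex), /c/ (palatal), /q/ (uvular).
Voiced: /b/ (bilabial), /d̪/ (dental), /ɖ/ (retroflex), /ɟ/ (palatal), /ɢ/ (uvular).
The dental row has no voiceless member, so the gap is the voiceless dental stop /t̪/.

/t̪/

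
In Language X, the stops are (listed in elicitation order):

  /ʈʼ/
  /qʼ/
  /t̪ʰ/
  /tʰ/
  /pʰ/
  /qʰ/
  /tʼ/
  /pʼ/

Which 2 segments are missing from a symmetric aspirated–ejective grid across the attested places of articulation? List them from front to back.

/t̪ʼ/, /ʈʰ/

bilabial: aspirated /pʰ/, ejective /pʼ/.
dental: aspirated /t̪ʰ/, ejective —.
alveolar: aspirated /tʰ/, ejective /tʼ/.
retroflex: aspirated —, ejective /ʈʼ/.
uvular: aspirated /qʰ/, ejective /qʼ/.
Gaps, from front to back: dental lacks ejective (/t̪ʼ/); retroflex lacks aspirated (/ʈʰ/).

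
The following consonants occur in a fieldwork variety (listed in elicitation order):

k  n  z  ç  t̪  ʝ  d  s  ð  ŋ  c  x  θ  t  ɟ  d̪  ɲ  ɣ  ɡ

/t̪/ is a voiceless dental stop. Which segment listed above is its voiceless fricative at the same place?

The voiceless fricative at the same place is a voiceless dental fricative — in this inventory, /θ/.

/θ/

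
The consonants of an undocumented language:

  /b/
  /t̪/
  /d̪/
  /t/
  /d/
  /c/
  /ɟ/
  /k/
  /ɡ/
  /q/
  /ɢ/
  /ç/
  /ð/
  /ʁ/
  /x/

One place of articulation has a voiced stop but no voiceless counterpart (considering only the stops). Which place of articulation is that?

bilabial

Voiceless: /t̪/ (dental), /t/ (alveolar), /c/ (palatal), /k/ (velar), /q/ (uvular).
Voiced: /b/ (bilabial), /d̪/ (dental), /d/ (alveolar), /ɟ/ (palatal), /ɡ/ (velar), /ɢ/ (uvular).
Every place of articulation has a voiceless member except bilabial, where /p/ would be expected.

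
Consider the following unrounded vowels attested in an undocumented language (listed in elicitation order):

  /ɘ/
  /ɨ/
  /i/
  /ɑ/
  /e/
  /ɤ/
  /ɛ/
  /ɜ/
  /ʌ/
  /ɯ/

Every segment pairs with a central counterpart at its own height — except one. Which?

/ɑ/

High: /i/ ~ /ɨ/ ~ /ɯ/
High-mid: /e/ ~ /ɘ/ ~ /ɤ/
Low-mid: /ɛ/ ~ /ɜ/ ~ /ʌ/
Low: only /ɑ/ (back); no central partner.
So /ɑ/ is the unpaired segment.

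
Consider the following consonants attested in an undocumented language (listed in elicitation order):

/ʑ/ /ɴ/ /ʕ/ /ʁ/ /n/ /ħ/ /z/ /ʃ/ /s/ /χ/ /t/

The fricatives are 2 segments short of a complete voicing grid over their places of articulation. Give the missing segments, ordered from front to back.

place of articulation  voiceless  voiced  
alveolar          s         z       
postalveolar      ʃ         —       
alveolo-palatal   —         ʑ       
uvular            χ         ʁ       
pharyngeal        ħ         ʕ       
Gaps, from front to back: postalveolar lacks voiced (/ʒ/); alveolo-palatal lacks voiceless (/ɕ/).

/ʒ/, /ɕ/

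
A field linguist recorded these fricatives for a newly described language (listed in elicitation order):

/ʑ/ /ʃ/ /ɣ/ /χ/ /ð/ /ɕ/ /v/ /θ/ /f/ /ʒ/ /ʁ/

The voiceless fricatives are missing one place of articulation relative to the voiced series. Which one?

velar

place of articulation  voiceless  voiced  
labiodental       f         v       
dental            θ         ð       
postalveolar      ʃ         ʒ       
alveolo-palatal   ɕ         ʑ       
velar             —         ɣ       
uvular            χ         ʁ       
Every place of articulation has a voiceless member except velar, where /x/ would be expected.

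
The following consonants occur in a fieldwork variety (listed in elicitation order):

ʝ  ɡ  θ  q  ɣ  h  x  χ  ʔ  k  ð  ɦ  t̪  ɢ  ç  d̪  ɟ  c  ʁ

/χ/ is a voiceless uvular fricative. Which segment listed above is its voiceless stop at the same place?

The voiceless stop at the same place is a voiceless uvular stop — in this inventory, /q/.

/q/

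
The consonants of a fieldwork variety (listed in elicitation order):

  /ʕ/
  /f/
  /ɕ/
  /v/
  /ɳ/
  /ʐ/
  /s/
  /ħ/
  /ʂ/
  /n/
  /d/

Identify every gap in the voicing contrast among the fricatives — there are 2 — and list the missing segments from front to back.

/z/, /ʑ/

Voiceless: /f/ (labiodental), /s/ (alveolar), /ʂ/ (retroflex), /ɕ/ (alveolo-palatal), /ħ/ (pharyngeal).
Voiced: /v/ (labiodental), /ʐ/ (retroflex), /ʕ/ (pharyngeal).
Gaps, from front to back: alveolar lacks voiced (/z/); alveolo-palatal lacks voiced (/ʑ/).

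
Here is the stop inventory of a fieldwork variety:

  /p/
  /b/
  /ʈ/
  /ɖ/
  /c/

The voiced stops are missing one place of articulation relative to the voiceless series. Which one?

bilabial: voiceless /p/, voiced /b/.
retroflex: voiceless /ʈ/, voiced /ɖ/.
palatal: voiceless /c/, voiced —.
Every place of articulation has a voiced member except palatal, where /ɟ/ would be expected.

palatal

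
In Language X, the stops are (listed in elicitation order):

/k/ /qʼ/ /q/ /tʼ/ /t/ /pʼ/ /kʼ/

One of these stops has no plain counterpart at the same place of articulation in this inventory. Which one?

Alveolar: /t/ ~ /tʼ/
Velar: /k/ ~ /kʼ/
Uvular: /q/ ~ /qʼ/
Bilabial: only /pʼ/ (ejective); no plain partner.
So /pʼ/ is the unpaired segment.

/pʼ/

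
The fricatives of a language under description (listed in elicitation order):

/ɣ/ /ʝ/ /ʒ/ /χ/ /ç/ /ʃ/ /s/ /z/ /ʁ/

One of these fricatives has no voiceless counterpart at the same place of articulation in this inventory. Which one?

Alveolar: /s/ ~ /z/
Postalveolar: /ʃ/ ~ /ʒ/
Palatal: /ç/ ~ /ʝ/
Uvular: /χ/ ~ /ʁ/
Velar: only /ɣ/ (voiced); no voiceless partner.
So /ɣ/ is the unpaired segment.

/ɣ/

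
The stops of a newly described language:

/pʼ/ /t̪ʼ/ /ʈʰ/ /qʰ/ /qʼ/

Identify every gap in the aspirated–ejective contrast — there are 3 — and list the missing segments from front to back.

/pʰ/, /t̪ʰ/, /ʈʼ/

bilabial: aspirated —, ejective /pʼ/.
dental: aspirated —, ejective /t̪ʼ/.
retroflex: aspirated /ʈʰ/, ejective —.
uvular: aspirated /qʰ/, ejective /qʼ/.
Gaps, from front to back: bilabial lacks aspirated (/pʰ/); dental lacks aspirated (/t̪ʰ/); retroflex lacks ejective (/ʈʼ/).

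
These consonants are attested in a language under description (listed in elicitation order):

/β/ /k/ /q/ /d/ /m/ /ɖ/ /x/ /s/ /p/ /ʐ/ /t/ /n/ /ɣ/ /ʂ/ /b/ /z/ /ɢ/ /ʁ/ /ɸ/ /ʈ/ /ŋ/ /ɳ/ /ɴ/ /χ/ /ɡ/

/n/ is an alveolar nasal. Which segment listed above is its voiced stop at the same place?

/d/

The voiced stop at the same place is a voiced alveolar stop — in this inventory, /d/.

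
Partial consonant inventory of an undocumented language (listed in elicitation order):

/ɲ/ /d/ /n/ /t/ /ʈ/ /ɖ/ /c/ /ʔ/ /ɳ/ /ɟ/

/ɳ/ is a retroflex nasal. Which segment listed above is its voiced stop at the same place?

The voiced stop at the same place is a voiced retroflex stop — in this inventory, /ɖ/.

/ɖ/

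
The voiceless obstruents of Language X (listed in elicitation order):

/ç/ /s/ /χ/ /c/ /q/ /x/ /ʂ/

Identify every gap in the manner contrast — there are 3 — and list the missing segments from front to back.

/t/, /ʈ/, /k/

alveolar: stop —, fricative /s/.
retroflex: stop —, fricative /ʂ/.
palatal: stop /c/, fricative /ç/.
velar: stop —, fricative /x/.
uvular: stop /q/, fricative /χ/.
Gaps, from front to back: alveolar lacks stop (/t/); retroflex lacks stop (/ʈ/); velar lacks stop (/k/).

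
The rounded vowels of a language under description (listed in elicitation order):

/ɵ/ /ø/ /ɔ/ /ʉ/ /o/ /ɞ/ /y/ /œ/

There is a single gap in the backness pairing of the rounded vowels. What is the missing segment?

high: front /y/, central /ʉ/, back —.
high-mid: front /ø/, central /ɵ/, back /o/.
low-mid: front /œ/, central /ɞ/, back /ɔ/.
The high row has no back member, so the gap is the high back rounded vowel /u/.

/u/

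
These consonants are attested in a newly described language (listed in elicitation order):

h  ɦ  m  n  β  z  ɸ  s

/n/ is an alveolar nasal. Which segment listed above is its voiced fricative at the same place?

The voiced fricative at the same place is a voiced alveolar fricative — in this inventory, /z/.

/z/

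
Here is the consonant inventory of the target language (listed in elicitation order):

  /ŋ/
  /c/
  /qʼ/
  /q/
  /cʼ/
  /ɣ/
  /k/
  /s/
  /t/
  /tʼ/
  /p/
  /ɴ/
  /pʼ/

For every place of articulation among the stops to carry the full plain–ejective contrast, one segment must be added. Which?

place of articulation  plain     ejective
bilabial          p         pʼ      
alveolar          t         tʼ      
palatal           c         cʼ      
velar             k         —       
uvular            q         qʼ      
The velar row has no ejective member, so the gap is the ejective velar stop /kʼ/.

/kʼ/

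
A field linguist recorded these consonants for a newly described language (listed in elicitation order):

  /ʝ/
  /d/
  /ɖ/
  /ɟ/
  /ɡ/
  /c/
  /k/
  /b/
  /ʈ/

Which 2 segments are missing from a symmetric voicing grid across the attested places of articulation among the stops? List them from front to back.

/p/, /t/

Voiceless: /ʈ/ (retroflex), /c/ (palatal), /k/ (velar).
Voiced: /b/ (bilabial), /d/ (alveolar), /ɖ/ (retroflex), /ɟ/ (palatal), /ɡ/ (velar).
Gaps, from front to back: bilabial lacks voiceless (/p/); alveolar lacks voiceless (/t/).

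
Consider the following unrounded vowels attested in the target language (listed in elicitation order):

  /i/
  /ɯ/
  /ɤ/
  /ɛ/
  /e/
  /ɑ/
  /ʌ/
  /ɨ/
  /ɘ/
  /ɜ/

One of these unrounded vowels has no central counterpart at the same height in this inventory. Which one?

/ɑ/

High: /i/ ~ /ɨ/ ~ /ɯ/
High-mid: /e/ ~ /ɘ/ ~ /ɤ/
Low-mid: /ɛ/ ~ /ɜ/ ~ /ʌ/
Low: only /ɑ/ (back); no central partner.
So /ɑ/ is the unpaired segment.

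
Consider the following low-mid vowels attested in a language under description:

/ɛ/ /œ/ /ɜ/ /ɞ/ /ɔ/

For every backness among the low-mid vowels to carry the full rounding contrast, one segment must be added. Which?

/ʌ/

backness          unrounded  rounded 
front             ɛ         œ       
central           ɜ         ɞ       
back              —         ɔ       
The back row has no unrounded member, so the gap is the back unrounded vowel /ʌ/.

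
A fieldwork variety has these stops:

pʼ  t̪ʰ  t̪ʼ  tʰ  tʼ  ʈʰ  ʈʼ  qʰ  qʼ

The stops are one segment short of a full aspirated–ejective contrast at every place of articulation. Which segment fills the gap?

place of articulation  aspirated  ejective
bilabial          —         pʼ      
dental            t̪ʰ       t̪ʼ     
alveolar          tʰ        tʼ      
retroflex         ʈʰ        ʈʼ      
uvular            qʰ        qʼ      
The bilabial row has no aspirated member, so the gap is the aspirated bilabial stop /pʰ/.

/pʰ/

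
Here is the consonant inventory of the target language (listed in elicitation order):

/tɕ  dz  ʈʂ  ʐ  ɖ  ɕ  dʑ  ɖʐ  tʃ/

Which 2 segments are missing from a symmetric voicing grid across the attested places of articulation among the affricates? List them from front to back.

place of articulation  voiceless  voiced  
alveolar          —         dz      
postalveolar      tʃ        —       
retroflex         ʈʂ        ɖʐ      
alveolo-palatal   tɕ        dʑ      
Gaps, from front to back: alveolar lacks voiceless (/ts/); postalveolar lacks voiced (/dʒ/).

/ts/, /dʒ/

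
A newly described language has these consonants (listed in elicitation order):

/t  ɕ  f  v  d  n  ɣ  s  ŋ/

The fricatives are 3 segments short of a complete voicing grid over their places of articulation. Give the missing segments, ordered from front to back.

Voiceless: /f/ (labiodental), /s/ (alveolar), /ɕ/ (alveolo-palatal).
Voiced: /v/ (labiodental), /ɣ/ (velar).
Gaps, from front to back: alveolar lacks voiced (/z/); alveolo-palatal lacks voiced (/ʑ/); velar lacks voiceless (/x/).

/z/, /ʑ/, /x/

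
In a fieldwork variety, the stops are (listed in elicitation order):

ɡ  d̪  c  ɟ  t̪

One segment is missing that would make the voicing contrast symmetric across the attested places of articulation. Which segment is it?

Voiceless: /t̪/ (dental), /c/ (palatal).
Voiced: /d̪/ (dental), /ɟ/ (palatal), /ɡ/ (velar).
The velar row has no voiceless member, so the gap is the voiceless velar stop /k/.

/k/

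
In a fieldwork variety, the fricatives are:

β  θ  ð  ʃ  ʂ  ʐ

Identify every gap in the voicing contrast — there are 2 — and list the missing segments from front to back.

/ɸ/, /ʒ/

bilabial: voiceless —, voiced /β/.
dental: voiceless /θ/, voiced /ð/.
postalveolar: voiceless /ʃ/, voiced —.
retroflex: voiceless /ʂ/, voiced /ʐ/.
Gaps, from front to back: bilabial lacks voiceless (/ɸ/); postalveolar lacks voiced (/ʒ/).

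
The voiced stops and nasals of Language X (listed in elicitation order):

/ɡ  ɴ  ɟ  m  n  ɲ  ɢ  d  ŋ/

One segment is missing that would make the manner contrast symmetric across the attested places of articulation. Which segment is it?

/b/

bilabial: oral stop —, nasal /m/.
alveolar: oral stop /d/, nasal /n/.
palatal: oral stop /ɟ/, nasal /ɲ/.
velar: oral stop /ɡ/, nasal /ŋ/.
uvular: oral stop /ɢ/, nasal /ɴ/.
The bilabial row has no oral stop member, so the gap is the bilabial oral stop /b/.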